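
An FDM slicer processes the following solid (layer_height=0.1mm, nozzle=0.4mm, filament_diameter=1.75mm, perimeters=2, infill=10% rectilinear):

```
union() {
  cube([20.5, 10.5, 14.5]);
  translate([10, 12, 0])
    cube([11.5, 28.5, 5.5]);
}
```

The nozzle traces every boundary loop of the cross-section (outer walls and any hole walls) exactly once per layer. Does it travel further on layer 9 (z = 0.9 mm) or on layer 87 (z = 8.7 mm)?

layer 9 (z = 0.9 mm)

Layer 9 (z = 0.9): the 20.5×10.5 cube contributes its full rectangle (perimeter 62.00 mm); the cube at (10, 12) (footprint 11.5×28.5) is included at this height (perimeter 80.00 mm); Combining (union): the 2 present regions are separate (no shared area or edge), so areas and boundary lengths simply add and each stays a separate island — boundary = 142.00 mm. So its perimeter = 142.00 mm. Layer 87 (z = 8.7): the cube is present — its section is the full 20.5×10.5 rectangle (perimeter 62.00 mm); the cube at (10, 12) is not intersected at this z (z outside [0, 5.5]); Combining (union): only the 20.5×10.5 cube is present, so the union is just that shape — boundary = 62.00 mm. So its perimeter = 62.00 mm. Layer 9 is larger (142.00 vs 62.00 mm).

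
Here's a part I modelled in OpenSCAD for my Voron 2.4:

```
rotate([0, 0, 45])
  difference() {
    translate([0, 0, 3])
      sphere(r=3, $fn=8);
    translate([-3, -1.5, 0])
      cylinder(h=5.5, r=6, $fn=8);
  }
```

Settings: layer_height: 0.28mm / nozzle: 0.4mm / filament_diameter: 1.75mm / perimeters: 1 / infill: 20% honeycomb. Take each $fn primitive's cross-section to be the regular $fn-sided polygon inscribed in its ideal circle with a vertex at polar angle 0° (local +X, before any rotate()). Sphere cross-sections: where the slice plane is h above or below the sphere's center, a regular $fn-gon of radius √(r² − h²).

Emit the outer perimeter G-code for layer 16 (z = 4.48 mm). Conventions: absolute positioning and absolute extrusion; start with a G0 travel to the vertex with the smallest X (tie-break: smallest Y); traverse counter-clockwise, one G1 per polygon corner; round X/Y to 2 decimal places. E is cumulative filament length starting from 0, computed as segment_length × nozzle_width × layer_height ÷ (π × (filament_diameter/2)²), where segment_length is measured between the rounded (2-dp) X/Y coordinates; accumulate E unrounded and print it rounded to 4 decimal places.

At z = 4.48 mm: the r=3 sphere slices to a regular 8-gon of circumradius 2.610 (√(r²−h²) with h=1.48 from center); the r=6 cylinder at (-3, -1.5) contributes a regular 8-gon of circumradius 6; Subtracting the remaining from the first: starting from the r=3 sphere, the r=6 cylinder at (-3, -1.5) partially overlaps it — only the 18.79 mm² overlap (of its 101.82 mm²) is removed, clipping the outline — 1 connected region; (rotated 45° about Z; rotation is an isometry so areas/perimeters/island counts are preserved). The outline is a single polygon with 4 vertices. Extrusion per mm of travel: 0.4 × 0.28 / (π × 0.875²) = 0.046564. Accumulating E over each segment gives final E = 0.2341.

G0 X-0.28 Y2.49 Z4.48
G1 X1.96 Y1.57 E0.1128
G1 X1.85 Y1.85 E0.1268
G1 X0.00 Y2.61 E0.2199
G1 X-0.28 Y2.49 E0.2341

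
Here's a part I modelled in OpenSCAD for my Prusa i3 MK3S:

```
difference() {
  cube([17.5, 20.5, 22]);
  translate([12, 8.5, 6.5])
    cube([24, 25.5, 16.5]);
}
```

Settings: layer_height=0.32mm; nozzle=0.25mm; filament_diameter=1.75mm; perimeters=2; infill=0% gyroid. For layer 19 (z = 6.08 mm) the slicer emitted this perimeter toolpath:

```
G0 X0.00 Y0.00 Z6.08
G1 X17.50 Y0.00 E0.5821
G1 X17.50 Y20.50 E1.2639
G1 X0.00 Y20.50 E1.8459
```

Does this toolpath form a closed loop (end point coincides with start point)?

Start point (G0): (0.00, 0.00). End point (last G1): the path does not return to the start — open.

no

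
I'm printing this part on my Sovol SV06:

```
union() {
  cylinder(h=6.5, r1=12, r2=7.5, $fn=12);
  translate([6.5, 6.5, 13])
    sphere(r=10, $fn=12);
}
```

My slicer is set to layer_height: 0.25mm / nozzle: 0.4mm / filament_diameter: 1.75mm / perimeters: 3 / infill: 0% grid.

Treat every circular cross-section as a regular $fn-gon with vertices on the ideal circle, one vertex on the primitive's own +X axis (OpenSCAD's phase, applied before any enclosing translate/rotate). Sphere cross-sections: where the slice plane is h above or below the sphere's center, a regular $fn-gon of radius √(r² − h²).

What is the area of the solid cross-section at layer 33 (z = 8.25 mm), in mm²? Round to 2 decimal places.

At z = 8.25 mm: the cone is absent (z outside [0, 6.5]); the sphere at (6.5, 6.5): section is a regular 12-gon, circumradius = √(r²−h²) = √(10²−4.75²) = 8.800 (area = (12/2)·8.800²·sin(360°/12) = 232.31 mm²); Combining (union): only the r=10 sphere at (6.5, 6.5) is present, so the union is just that shape — area = 232.31 mm². Overall, the cross-section is a single solid region. Net area = 232.31 mm².

232.31 mm²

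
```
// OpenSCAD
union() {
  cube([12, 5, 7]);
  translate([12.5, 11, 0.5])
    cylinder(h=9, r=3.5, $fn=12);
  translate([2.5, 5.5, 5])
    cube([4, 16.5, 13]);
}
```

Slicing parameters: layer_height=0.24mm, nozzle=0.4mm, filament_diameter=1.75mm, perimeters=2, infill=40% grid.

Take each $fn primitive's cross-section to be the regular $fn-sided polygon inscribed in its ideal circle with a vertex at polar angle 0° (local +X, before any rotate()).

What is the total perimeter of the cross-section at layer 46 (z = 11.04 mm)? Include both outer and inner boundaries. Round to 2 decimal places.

At z = 11.04 mm: the cube is absent (z outside [0, 7]); the cylinder at (12.5, 11) does not reach this height (z outside [0.5, 9.5]); the cube at (2.5, 5.5) is present — its section is the full 4×16.5 rectangle (perimeter 41.00 mm); Taking the union: only the 4×16.5 cube at (2.5, 5.5) is present, so the union is just that shape — boundary = 41.00 mm. Overall, the cross-section is a single solid region. Total boundary length (outer) = 41.00 mm.

41.00 mm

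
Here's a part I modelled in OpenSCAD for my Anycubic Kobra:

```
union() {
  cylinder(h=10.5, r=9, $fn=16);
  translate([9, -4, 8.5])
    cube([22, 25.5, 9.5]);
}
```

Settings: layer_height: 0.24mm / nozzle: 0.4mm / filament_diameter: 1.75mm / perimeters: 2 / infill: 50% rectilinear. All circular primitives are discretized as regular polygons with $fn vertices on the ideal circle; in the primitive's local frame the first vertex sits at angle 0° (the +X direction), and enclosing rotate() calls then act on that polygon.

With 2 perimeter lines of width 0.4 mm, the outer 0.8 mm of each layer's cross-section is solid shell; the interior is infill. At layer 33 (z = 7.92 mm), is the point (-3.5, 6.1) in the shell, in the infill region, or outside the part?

At z = 7.92 mm: the r=9 cylinder contributes a regular 16-gon of circumradius 9; the cube at (9, -4) is not intersected at this z (z outside [8.5, 18]); Combining (union): only the r=9 cylinder is present, so the union is just that shape — 1 connected region. Overall, the cross-section is a single solid region. The nearest boundary edge runs (-3.44, 8.31)→(-6.36, 6.36); distance from the point to it = 1.81 mm. The point is inside the cross-section and 1.81 mm from the nearest boundary — more than the 0.8 mm shell width (2 × 0.4), so it's in the infill interior.

infill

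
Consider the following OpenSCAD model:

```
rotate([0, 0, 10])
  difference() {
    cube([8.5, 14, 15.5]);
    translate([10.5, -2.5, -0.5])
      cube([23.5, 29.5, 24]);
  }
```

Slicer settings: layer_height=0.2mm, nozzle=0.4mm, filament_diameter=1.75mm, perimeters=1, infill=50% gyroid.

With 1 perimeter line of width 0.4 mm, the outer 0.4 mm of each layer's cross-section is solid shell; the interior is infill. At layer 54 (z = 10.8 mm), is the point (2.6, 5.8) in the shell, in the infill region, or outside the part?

At z = 10.8 mm: the cube is present — its section is the full 8.5×14 rectangle; the cube at (10.5, -2.5) (footprint 23.5×29.5) is included at this height; Subtracting the remaining from the first: starting from the 8.5×14 cube, the 23.5×29.5 cube at (10.5, -2.5) misses the remaining region (no effect) — 1 connected region; (rotated 10° about Z; rotation is an isometry so areas/perimeters/island counts are preserved). Overall, the cross-section is a single solid region. Undo the 10° rotation: the query point maps to (3.568, 5.260) in the un-rotated model frame. The nearest boundary edge runs (0.00, 0.00)→(0.00, 14.00); distance from the point to it = 3.57 mm. The point is inside the cross-section and 3.57 mm from the nearest boundary — more than the 0.4 mm shell width (1 × 0.4), so it's in the infill interior.

infill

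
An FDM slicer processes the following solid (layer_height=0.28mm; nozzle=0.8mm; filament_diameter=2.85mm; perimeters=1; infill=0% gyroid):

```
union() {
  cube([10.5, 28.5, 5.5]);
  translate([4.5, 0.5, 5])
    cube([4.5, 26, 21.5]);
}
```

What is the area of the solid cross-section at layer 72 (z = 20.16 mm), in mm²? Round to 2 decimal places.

At z = 20.16 mm: the cube is not intersected at this z (z outside [0, 5.5]); the cube at (4.5, 0.5) is present — its section is the full 4.5×26 rectangle (area 117.00 mm²); Merging all regions: only the 4.5×26 cube at (4.5, 0.5) is present, so the union is just that shape — area = 117.00 mm². Overall, the cross-section is a single solid region. Net area = 117.00 mm².

117.00 mm²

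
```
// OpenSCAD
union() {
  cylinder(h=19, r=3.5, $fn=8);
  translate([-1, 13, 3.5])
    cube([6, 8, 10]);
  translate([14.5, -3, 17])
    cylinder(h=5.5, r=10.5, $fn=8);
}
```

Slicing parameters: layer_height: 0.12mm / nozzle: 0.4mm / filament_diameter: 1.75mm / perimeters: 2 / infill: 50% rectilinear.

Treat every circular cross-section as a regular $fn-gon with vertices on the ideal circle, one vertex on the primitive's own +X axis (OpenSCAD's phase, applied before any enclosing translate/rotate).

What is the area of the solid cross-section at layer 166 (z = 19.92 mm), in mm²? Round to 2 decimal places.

311.83 mm²

At z = 19.92 mm: the cylinder is not intersected at this z (z outside [0, 19]); the cube at (-1, 13) is not intersected at this z (z outside [3.5, 13.5]); the cylinder at (14.5, -3): section is a regular 8-gon, circumradius r=10.5 (area = (8/2)·10.500²·sin(360°/8) = 311.83 mm²); Combining (union): only the r=10.5 cylinder at (14.5, -3) is present, so the union is just that shape — area = 311.83 mm². Overall, the cross-section is a single solid region. Net area = 311.83 mm².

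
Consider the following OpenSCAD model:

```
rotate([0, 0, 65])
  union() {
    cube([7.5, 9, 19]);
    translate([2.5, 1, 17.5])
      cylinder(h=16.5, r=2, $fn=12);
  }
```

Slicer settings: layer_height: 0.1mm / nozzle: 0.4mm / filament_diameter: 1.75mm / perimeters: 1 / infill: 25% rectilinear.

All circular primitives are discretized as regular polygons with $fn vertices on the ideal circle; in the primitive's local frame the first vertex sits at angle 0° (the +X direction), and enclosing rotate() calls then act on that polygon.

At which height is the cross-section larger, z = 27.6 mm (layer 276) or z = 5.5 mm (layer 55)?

Layer 276 (z = 27.6): the cube does not reach this height (z outside [0, 19]); the r=2 cylinder at (2.5, 1) gives a regular 12-gon of circumradius 2 (constant along its height) (area = (12/2)·2.000²·sin(360°/12) = 12.00 mm²); Combining (union): only the r=2 cylinder at (2.5, 1) is present, so the union is just that shape — area = 12.00 mm²; (whole slice rotated 65° about Z — lengths, areas and connectivity unchanged). So its area = 12.00 mm². Layer 55 (z = 5.5): the cube is present — its section is the full 7.5×9 rectangle (area 67.50 mm²); the cylinder at (2.5, 1) is absent (z outside [17.5, 34]); Combining (union): only the 7.5×9 cube is present, so the union is just that shape — area = 67.50 mm²; (whole slice rotated 65° about Z — lengths, areas and connectivity unchanged). So its area = 67.50 mm². Layer 55 is larger (67.50 vs 12.00 mm²).

layer 55 (z = 5.5 mm)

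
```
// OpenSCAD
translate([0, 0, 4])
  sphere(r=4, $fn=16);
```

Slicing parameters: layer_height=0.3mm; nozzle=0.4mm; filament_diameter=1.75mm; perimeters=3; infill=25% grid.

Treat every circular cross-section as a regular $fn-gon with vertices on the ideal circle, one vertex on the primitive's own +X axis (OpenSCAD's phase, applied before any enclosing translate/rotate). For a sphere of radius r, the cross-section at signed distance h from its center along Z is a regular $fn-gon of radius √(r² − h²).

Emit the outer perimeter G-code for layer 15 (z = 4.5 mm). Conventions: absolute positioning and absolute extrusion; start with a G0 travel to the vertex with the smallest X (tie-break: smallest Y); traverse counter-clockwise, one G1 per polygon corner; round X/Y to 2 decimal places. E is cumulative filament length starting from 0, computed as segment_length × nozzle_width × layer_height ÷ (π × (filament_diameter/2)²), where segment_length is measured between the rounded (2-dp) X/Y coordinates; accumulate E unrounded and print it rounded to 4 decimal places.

At z = 4.5 mm: the r=4 sphere slices to a regular 16-gon of circumradius 3.969 (√(r²−h²) with h=0.5 from center). The outline is a single polygon with 16 vertices. Extrusion per mm of travel: 0.4 × 0.3 / (π × 0.875²) = 0.049890. Accumulating E over each segment gives final E = 1.2372.

G0 X-3.97 Y0.00 Z4.50
G1 X-3.67 Y-1.52 E0.0773
G1 X-2.81 Y-2.81 E0.1546
G1 X-1.52 Y-3.67 E0.2320
G1 X0.00 Y-3.97 E0.3093
G1 X1.52 Y-3.67 E0.3866
G1 X2.81 Y-2.81 E0.4639
G1 X3.67 Y-1.52 E0.5413
G1 X3.97 Y0.00 E0.6186
G1 X3.67 Y1.52 E0.6959
G1 X2.81 Y2.81 E0.7732
G1 X1.52 Y3.67 E0.8506
G1 X0.00 Y3.97 E0.9279
G1 X-1.52 Y3.67 E1.0052
G1 X-2.81 Y2.81 E1.0825
G1 X-3.67 Y1.52 E1.1599
G1 X-3.97 Y0.00 E1.2372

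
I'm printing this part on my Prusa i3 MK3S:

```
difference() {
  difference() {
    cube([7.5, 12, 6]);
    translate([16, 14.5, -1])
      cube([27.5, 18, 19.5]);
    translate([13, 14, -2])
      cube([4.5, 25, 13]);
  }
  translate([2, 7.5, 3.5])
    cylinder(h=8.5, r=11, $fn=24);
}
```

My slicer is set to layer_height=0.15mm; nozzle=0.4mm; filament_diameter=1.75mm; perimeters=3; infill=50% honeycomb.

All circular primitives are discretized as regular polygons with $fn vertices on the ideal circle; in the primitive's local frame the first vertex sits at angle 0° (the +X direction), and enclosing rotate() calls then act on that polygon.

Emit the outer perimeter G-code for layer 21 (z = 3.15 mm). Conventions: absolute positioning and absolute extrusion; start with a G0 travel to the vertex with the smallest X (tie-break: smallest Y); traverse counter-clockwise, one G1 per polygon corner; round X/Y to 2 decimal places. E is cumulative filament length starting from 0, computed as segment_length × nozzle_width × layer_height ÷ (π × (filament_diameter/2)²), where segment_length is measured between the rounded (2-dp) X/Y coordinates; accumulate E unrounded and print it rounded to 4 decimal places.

G0 X0.00 Y0.00 Z3.15
G1 X7.50 Y0.00 E0.1871
G1 X7.50 Y12.00 E0.4864
G1 X0.00 Y12.00 E0.6735
G1 X0.00 Y0.00 E0.9729

At z = 3.15 mm: the cube (footprint 7.5×12) is included at this height; the 27.5×18 cube at (16, 14.5) contributes its full rectangle; the cube at (13, 14) (footprint 4.5×25) is included at this height; After the difference (first − rest): starting from the 7.5×12 cube, the 27.5×18 cube at (16, 14.5) misses the remaining region (no effect); the 4.5×25 cube at (13, 14) misses the remaining region (no effect) — 1 connected region; the cylinder at (2, 7.5) is not intersected at this z (z outside [3.5, 12]); After the difference (first − rest): none of the subtracted shapes is present at this height, so the result so far is unchanged — 1 connected region. The outline is a single polygon with 4 vertices. Extrusion per mm of travel: 0.4 × 0.15 / (π × 0.875²) = 0.024945. Accumulating E over each segment gives final E = 0.9729.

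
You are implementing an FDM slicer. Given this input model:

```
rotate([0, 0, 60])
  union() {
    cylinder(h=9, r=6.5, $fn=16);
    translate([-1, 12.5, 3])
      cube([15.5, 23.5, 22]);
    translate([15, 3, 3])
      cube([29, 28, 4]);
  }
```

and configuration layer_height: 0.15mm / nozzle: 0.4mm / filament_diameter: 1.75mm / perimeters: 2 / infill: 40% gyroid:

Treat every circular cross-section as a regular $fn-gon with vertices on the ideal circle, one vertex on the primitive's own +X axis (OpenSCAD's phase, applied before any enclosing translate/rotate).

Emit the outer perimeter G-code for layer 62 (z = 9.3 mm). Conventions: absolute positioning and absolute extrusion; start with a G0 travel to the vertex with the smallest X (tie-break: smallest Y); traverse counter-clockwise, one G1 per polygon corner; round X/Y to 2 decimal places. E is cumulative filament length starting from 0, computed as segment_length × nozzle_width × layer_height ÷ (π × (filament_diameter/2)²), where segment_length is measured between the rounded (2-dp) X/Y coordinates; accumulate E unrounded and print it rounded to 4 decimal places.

At z = 9.3 mm: the cylinder does not reach this height (z outside [0, 9]); the cube at (-1, 12.5) (footprint 15.5×23.5) is included at this height; the cube at (15, 3) is absent (z outside [3, 7]); Merging all regions: only the 15.5×23.5 cube at (-1, 12.5) is present, so the union is just that shape — 1 connected region; (whole slice rotated 60° about Z — lengths, areas and connectivity unchanged). The outline is a single polygon with 4 vertices. Extrusion per mm of travel: 0.4 × 0.15 / (π × 0.875²) = 0.024945. Accumulating E over each segment gives final E = 1.9459.

G0 X-31.68 Y17.13 Z9.30
G1 X-11.33 Y5.38 E0.5862
G1 X-3.58 Y18.81 E0.9730
G1 X-23.93 Y30.56 E1.5591
G1 X-31.68 Y17.13 E1.9459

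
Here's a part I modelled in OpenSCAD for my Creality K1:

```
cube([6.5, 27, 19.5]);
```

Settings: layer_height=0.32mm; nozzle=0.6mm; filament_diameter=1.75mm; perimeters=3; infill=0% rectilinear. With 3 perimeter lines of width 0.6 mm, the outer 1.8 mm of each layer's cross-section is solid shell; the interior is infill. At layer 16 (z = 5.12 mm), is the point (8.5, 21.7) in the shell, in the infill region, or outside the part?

outside

At z = 5.12 mm: the 6.5×27 cube contributes its full rectangle. Overall, the cross-section is a single solid region. The nearest boundary edge runs (6.50, 0.00)→(6.50, 27.00); distance from the point to it = 2.00 mm. The point is not inside any of the regions above, so it lies outside the cross-section (2.00 mm from the nearest boundary).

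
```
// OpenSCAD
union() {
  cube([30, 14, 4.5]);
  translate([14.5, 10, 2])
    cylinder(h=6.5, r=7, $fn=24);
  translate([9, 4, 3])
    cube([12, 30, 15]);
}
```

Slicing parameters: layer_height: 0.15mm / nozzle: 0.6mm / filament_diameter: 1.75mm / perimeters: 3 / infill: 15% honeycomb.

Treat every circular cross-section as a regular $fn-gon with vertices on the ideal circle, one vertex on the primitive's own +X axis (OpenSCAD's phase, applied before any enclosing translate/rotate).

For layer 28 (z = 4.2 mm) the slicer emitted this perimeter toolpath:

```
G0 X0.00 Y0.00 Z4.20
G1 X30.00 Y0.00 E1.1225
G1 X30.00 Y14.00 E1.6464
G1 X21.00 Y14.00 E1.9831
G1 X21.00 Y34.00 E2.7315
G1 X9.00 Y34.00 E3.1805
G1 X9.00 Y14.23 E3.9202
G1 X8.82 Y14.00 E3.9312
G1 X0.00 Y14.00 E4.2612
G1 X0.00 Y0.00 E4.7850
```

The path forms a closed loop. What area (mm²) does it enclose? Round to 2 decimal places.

660.02 mm²

Apply the shoelace formula to the sequence of (X, Y) vertices; enclosed area = 660.02 mm².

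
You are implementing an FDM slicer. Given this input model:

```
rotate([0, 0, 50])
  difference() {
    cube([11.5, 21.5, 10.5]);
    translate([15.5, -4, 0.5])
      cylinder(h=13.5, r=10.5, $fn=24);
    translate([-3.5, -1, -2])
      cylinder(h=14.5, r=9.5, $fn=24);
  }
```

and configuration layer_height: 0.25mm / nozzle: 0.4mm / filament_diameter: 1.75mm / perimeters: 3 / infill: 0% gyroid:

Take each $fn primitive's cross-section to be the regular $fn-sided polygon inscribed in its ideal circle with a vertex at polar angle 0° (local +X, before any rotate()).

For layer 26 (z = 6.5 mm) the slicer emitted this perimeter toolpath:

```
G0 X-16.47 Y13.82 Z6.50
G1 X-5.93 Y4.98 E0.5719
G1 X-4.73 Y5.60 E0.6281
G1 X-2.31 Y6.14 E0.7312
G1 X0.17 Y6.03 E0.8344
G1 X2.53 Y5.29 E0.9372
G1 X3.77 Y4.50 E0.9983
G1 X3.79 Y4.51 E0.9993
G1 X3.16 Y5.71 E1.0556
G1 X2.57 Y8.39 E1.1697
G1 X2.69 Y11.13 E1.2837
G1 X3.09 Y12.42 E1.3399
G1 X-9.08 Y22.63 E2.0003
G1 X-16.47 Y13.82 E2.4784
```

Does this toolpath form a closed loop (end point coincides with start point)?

yes

Start point (G0): (-16.47, 13.82). End point (last G1): the path returns to the start — closed.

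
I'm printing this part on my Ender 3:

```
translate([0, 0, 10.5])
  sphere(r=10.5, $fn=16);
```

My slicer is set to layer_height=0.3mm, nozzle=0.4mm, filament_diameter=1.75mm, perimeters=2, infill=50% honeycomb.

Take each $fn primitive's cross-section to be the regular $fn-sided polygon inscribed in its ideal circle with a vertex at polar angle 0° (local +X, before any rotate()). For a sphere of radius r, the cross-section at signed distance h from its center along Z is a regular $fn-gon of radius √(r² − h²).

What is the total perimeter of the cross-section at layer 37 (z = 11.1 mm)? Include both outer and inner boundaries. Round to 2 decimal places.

65.44 mm

At z = 11.1 mm: the r=10.5 sphere contributes a regular 16-gon of circumradius √(10.5²−0.6²) = 10.483 (perimeter = 2·16·10.483·sin(180°/16) = 65.44 mm). Overall, the cross-section is a single solid region. Total boundary length (outer) = 65.44 mm.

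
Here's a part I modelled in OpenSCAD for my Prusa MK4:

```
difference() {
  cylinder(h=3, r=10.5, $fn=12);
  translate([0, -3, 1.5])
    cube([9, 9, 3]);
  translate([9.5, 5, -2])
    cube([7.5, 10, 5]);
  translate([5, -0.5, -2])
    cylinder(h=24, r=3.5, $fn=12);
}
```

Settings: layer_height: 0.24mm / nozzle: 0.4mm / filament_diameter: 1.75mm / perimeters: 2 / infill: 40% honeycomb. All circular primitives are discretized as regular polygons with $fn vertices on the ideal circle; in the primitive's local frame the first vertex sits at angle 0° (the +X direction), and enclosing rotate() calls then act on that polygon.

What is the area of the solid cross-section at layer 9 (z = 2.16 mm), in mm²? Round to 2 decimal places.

At z = 2.16 mm: the cylinder: section is a regular 12-gon, circumradius r=10.5 (area = (12/2)·10.500²·sin(360°/12) = 330.75 mm²); the cube at (0, -3) (footprint 9×9) is included at this height (area 81.00 mm²); the cube at (9.5, 5) (footprint 7.5×10) is included at this height (area 75.00 mm²); the r=3.5 cylinder at (5, -0.5) gives a regular 12-gon of circumradius 3.5 (constant along its height) (area = (12/2)·3.500²·sin(360°/12) = 36.75 mm²); Taking the first minus the rest: starting from the r=10.5 cylinder (330.75 mm²), the 9×9 cube at (0, -3) partially overlaps it — only the 80.78 mm² overlap (of its 81.00 mm²) is removed, clipping the outline; the 7.5×10 cube at (9.5, 5) misses the remaining region (no effect); the r=3.5 cylinder at (5, -0.5) partially overlaps it — only the 2.96 mm² overlap (of its 36.75 mm²) is removed, clipping the outline — area = 247.00 mm². Overall, the cross-section is a single solid region. Net area = 247.00 mm².

247.00 mm²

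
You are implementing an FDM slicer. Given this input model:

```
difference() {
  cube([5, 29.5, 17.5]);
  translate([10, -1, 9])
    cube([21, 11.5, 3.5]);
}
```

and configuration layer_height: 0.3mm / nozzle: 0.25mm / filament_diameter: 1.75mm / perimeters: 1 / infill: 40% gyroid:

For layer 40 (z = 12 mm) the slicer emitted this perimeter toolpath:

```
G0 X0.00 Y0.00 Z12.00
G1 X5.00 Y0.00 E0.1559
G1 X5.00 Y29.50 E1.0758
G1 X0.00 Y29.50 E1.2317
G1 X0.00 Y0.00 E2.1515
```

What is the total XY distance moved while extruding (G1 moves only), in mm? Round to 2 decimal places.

69.00 mm

Sum the Euclidean lengths of each G1 segment: total = 69.00 mm.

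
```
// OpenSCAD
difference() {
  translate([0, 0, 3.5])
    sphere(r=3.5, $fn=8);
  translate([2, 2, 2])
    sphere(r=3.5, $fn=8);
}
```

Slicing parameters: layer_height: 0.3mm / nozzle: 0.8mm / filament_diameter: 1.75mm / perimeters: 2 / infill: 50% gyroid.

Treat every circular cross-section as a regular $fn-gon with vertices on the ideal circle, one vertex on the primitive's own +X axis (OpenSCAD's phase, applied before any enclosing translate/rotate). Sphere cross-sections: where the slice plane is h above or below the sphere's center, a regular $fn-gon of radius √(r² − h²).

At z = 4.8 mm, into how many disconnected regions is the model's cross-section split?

At z = 4.8 mm: the r=3.5 sphere contributes a regular 8-gon of circumradius √(3.5²−1.3²) = 3.250; the r=3.5 sphere at (2, 2) contributes a regular 8-gon of circumradius √(3.5²−2.8²) = 2.100; Taking the first minus the rest: starting from the r=3.5 sphere, the r=3.5 sphere at (2, 2) partially overlaps it — only the 6.25 mm² overlap (of its 12.47 mm²) is removed, clipping the outline — 1 connected region. The result has 1 disconnected region.

1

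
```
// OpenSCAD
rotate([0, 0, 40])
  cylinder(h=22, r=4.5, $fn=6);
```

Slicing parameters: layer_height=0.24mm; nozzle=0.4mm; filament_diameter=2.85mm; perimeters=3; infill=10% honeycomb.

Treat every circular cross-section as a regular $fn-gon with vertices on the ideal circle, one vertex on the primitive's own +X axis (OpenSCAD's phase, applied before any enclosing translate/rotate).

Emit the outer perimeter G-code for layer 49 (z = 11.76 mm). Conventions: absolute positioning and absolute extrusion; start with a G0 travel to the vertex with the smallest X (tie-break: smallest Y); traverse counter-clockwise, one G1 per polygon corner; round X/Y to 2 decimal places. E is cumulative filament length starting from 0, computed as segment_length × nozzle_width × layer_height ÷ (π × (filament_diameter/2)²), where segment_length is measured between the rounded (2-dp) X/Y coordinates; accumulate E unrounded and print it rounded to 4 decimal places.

At z = 11.76 mm: the r=4.5 cylinder gives a regular 6-gon of circumradius 4.5 (constant along its height); (whole slice rotated 40° about Z — lengths, areas and connectivity unchanged). The outline is a single polygon with 6 vertices. Extrusion per mm of travel: 0.4 × 0.24 / (π × 1.425²) = 0.015048. Accumulating E over each segment gives final E = 0.4063.

G0 X-4.23 Y1.54 Z11.76
G1 X-3.45 Y-2.89 E0.0677
G1 X0.78 Y-4.43 E0.1354
G1 X4.23 Y-1.54 E0.2032
G1 X3.45 Y2.89 E0.2708
G1 X-0.78 Y4.43 E0.3386
G1 X-4.23 Y1.54 E0.4063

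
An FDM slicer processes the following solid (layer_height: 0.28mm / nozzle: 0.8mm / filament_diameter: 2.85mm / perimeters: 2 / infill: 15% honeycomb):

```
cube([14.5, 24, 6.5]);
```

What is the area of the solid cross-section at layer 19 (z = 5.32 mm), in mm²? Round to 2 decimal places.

At z = 5.32 mm: the cube (footprint 14.5×24) is included at this height (area 348.00 mm²). Overall, the cross-section is a single solid region. Net area = 348.00 mm².

348.00 mm²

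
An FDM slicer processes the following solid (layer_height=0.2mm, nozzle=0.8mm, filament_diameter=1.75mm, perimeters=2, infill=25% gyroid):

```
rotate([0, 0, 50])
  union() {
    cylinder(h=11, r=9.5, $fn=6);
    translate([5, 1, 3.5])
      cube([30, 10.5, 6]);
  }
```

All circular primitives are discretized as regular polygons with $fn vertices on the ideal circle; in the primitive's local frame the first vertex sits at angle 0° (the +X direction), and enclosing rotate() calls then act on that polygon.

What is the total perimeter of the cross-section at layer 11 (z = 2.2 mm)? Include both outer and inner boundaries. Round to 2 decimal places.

57.00 mm

At z = 2.2 mm: the cylinder: section is a regular 6-gon, circumradius r=9.5 (perimeter = 2·6·9.500·sin(180°/6) = 57.00 mm); the cube at (5, 1) is not intersected at this z (z outside [3.5, 9.5]); Taking the union: only the r=9.5 cylinder is present, so the union is just that shape — boundary = 57.00 mm; (rotated 50° about Z; rotation is an isometry so areas/perimeters/island counts are preserved). Overall, the cross-section is a single solid region. Total boundary length (outer) = 57.00 mm.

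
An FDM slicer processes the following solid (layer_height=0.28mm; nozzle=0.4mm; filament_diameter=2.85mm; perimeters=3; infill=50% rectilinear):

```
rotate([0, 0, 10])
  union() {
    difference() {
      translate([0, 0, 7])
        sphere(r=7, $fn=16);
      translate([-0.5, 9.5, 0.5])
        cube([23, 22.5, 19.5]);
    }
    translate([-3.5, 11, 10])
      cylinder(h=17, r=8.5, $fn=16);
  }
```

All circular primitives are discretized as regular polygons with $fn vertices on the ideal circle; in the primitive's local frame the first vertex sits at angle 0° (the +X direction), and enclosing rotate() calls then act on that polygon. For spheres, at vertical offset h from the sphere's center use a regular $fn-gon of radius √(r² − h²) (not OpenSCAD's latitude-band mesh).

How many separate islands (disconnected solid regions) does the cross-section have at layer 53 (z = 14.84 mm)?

1

At z = 14.84 mm: the sphere does not reach this height (|z−center|=7.840 > r=7); the cube at (-0.5, 9.5) (footprint 23×22.5) is included at this height; Taking the first minus the rest: the first operand is absent here, so nothing remains; the cylinder at (-3.5, 11): section is a regular 16-gon, circumradius r=8.5; Taking the union: only the r=8.5 cylinder at (-3.5, 11) is present, so the union is just that shape — 1 connected region; (whole slice rotated 10° about Z — lengths, areas and connectivity unchanged). Overall, the cross-section is a single solid region. Island count = 1.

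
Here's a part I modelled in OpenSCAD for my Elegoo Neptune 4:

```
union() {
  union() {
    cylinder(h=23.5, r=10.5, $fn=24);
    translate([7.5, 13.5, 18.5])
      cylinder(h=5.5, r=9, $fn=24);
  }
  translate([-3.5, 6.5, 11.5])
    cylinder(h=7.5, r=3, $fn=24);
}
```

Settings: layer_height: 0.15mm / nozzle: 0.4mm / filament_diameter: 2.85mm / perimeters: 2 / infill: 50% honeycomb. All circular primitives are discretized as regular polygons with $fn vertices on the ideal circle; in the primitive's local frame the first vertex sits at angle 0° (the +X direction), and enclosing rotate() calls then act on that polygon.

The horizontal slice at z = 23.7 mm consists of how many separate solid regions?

At z = 23.7 mm: the cylinder does not reach this height (z outside [0, 23.5]); the r=9 cylinder at (7.5, 13.5) contributes a regular 24-gon of circumradius 9; Merging all regions: only the r=9 cylinder at (7.5, 13.5) is present, so the union is just that shape — 1 connected region; the cylinder at (-3.5, 6.5) is absent (z outside [11.5, 19]); Merging all regions: only that combined region is present, so the union is just that shape — 1 connected region. The result has 1 disconnected region.

1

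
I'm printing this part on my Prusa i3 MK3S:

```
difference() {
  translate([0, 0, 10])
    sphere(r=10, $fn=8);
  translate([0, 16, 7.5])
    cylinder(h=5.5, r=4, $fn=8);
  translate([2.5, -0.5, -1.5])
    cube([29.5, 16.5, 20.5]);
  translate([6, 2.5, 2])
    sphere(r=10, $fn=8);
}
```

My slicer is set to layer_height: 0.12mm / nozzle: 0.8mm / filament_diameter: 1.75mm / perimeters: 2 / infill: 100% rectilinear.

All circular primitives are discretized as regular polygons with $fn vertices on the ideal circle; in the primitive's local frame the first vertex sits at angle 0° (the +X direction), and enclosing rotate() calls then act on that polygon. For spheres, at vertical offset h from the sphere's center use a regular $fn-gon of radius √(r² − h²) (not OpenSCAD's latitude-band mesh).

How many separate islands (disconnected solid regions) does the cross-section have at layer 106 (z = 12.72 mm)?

At z = 12.72 mm: the r=10 sphere slices to a regular 8-gon of circumradius 9.623 (√(r²−h²) with h=2.72 from center); the r=4 cylinder at (0, 16) gives a regular 8-gon of circumradius 4 (constant along its height); the 29.5×16.5 cube at (2.5, -0.5) contributes its full rectangle; the sphere at (6, 2.5) does not reach this height (|z−center|=10.720 > r=10); Taking the first minus the rest: starting from the r=10 sphere, the r=4 cylinder at (0, 16) misses the remaining region (no effect); the 29.5×16.5 cube at (2.5, -0.5) partially overlaps it — only the 46.23 mm² overlap (of its 486.75 mm²) is removed, clipping the outline — 1 connected region. Overall, the cross-section is a single solid region. Island count = 1.

1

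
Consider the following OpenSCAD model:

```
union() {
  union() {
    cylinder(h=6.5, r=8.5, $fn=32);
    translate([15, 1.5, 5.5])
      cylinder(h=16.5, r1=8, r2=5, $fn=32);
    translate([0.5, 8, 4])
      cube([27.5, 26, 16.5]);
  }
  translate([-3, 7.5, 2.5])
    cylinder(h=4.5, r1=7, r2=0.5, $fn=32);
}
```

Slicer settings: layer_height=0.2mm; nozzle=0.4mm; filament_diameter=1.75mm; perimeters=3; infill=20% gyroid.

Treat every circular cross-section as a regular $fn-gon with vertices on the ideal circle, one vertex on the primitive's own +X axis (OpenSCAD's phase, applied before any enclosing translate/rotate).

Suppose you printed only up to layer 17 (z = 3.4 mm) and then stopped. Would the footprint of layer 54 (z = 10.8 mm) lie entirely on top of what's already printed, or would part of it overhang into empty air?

part overhangs

Compare the two slices. At z = 3.4: the r=8.5 cylinder gives a regular 32-gon of circumradius 8.5 (constant along its height) (area = (32/2)·8.500²·sin(360°/32) = 225.52 mm²); the cone at (15, 1.5) does not reach this height (z outside [5.5, 22]); the cube at (0.5, 8) is absent (z outside [4, 20.5]); Taking the union: only the r=8.5 cylinder is present, so the union is just that shape — area = 225.52 mm²; the cone at (-3, 7.5): at t=0.200 of its height the radius interpolates to r₁+(r₂−r₁)t = 5.700, giving a regular 32-gon of that circumradius (area = (32/2)·5.700²·sin(360°/32) = 101.42 mm²); Combining (union): the regions partially overlap — summed areas 326.94 mm² minus the doubly-counted overlap 47.67 mm² gives 279.27 mm² — area = 279.27 mm². At z = 10.8: the cylinder does not reach this height (z outside [0, 6.5]); the cone at (15, 1.5): at t=0.321 of its height the radius interpolates to r₁+(r₂−r₁)t = 7.036, giving a regular 32-gon of that circumradius (area = (32/2)·7.036²·sin(360°/32) = 154.54 mm²); the 27.5×26 cube at (0.5, 8) contributes its full rectangle (area 715.00 mm²); Merging all regions: the regions partially overlap — summed areas 869.54 mm² minus the doubly-counted overlap 1.82 mm² gives 867.73 mm² — area = 867.73 mm²; the cone at (-3, 7.5) is not intersected at this z (z outside [2.5, 7]); Taking the union: only that combined region is present, so the union is just that shape — area = 867.73 mm². Checking containment: at z = 10.8 the cross-section extends beyond the z = 3.4 cross-section by about 861.04 mm².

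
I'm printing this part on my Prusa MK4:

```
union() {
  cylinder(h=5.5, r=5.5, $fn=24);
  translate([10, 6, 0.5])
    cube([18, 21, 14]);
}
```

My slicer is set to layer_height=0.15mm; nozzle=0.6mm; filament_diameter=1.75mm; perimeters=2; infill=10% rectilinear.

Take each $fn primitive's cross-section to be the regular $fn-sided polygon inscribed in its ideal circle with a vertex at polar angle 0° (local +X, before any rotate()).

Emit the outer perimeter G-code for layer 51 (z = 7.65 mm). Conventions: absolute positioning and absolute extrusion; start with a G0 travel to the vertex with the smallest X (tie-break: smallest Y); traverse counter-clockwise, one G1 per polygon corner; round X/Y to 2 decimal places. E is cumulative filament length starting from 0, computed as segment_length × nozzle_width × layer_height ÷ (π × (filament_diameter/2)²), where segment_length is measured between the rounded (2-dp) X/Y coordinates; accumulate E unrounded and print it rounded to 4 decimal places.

At z = 7.65 mm: the cylinder does not reach this height (z outside [0, 5.5]); the cube at (10, 6) is present — its section is the full 18×21 rectangle; Taking the union: only the 18×21 cube at (10, 6) is present, so the union is just that shape — 1 connected region. The outline is a single polygon with 4 vertices. Extrusion per mm of travel: 0.6 × 0.15 / (π × 0.875²) = 0.037418. Accumulating E over each segment gives final E = 2.9186.

G0 X10.00 Y6.00 Z7.65
G1 X28.00 Y6.00 E0.6735
G1 X28.00 Y27.00 E1.4593
G1 X10.00 Y27.00 E2.1328
G1 X10.00 Y6.00 E2.9186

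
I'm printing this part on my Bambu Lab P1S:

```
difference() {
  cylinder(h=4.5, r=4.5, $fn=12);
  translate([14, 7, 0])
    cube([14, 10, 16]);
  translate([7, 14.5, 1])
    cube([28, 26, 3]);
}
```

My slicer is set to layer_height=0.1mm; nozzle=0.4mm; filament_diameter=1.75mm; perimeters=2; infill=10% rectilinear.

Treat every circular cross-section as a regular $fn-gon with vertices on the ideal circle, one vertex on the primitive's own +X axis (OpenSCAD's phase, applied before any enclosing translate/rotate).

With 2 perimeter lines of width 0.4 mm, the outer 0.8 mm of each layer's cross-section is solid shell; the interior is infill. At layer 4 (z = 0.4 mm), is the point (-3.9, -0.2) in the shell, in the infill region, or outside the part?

At z = 0.4 mm: the r=4.5 cylinder contributes a regular 12-gon of circumradius 4.5; the cube at (14, 7) (footprint 14×10) is included at this height; the cube at (7, 14.5) is not intersected at this z (z outside [1, 4]); Subtracting the remaining from the first: starting from the r=4.5 cylinder, the 14×10 cube at (14, 7) misses the remaining region (no effect) — 1 connected region. Overall, the cross-section is a single solid region. The nearest boundary edge runs (-3.90, -2.25)→(-4.50, 0.00); distance from the point to it = 0.53 mm. The point is inside the cross-section, 0.53 mm from the nearest boundary — within the 0.8 mm shell band (2 × 0.4).

shell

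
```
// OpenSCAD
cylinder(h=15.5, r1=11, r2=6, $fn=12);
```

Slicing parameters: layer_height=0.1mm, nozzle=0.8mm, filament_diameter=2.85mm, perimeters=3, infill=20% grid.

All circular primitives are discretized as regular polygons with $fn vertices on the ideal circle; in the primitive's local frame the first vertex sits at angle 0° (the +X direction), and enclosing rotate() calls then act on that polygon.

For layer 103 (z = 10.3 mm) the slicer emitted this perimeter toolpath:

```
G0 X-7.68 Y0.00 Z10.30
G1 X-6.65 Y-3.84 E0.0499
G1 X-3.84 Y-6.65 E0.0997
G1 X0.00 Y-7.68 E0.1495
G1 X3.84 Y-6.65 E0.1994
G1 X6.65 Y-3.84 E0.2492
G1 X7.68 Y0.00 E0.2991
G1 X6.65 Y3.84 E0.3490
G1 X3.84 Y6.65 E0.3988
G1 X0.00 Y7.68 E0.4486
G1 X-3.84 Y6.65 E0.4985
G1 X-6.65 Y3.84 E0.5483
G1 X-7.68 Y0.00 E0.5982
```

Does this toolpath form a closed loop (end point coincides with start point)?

Start point (G0): (-7.68, 0.00). End point (last G1): the path returns to the start — closed.

yes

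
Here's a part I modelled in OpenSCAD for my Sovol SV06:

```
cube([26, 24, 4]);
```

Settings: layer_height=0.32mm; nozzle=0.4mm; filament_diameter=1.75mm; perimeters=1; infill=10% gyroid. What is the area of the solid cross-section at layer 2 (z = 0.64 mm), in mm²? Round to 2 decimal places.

624.00 mm²

At z = 0.64 mm: the cube is present — its section is the full 26×24 rectangle (area 624.00 mm²). Overall, the cross-section is a single solid region. Net area = 624.00 mm².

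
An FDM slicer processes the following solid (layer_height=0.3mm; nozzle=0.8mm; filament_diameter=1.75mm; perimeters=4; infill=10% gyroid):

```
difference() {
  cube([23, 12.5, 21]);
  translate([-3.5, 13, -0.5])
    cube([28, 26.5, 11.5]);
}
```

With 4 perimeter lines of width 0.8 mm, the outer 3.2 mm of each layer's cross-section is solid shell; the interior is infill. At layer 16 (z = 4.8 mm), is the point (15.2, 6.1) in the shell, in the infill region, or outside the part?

At z = 4.8 mm: the cube is present — its section is the full 23×12.5 rectangle; the cube at (-3.5, 13) is present — its section is the full 28×26.5 rectangle; After the difference (first − rest): starting from the 23×12.5 cube, the 28×26.5 cube at (-3.5, 13) misses the remaining region (no effect) — 1 connected region. Overall, the cross-section is a single solid region. The nearest boundary edge runs (23.00, 0.00)→(0.00, 0.00); distance from the point to it = 6.10 mm. The point is inside the cross-section and 6.10 mm from the nearest boundary — more than the 3.2 mm shell width (4 × 0.8), so it's in the infill interior.

infill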